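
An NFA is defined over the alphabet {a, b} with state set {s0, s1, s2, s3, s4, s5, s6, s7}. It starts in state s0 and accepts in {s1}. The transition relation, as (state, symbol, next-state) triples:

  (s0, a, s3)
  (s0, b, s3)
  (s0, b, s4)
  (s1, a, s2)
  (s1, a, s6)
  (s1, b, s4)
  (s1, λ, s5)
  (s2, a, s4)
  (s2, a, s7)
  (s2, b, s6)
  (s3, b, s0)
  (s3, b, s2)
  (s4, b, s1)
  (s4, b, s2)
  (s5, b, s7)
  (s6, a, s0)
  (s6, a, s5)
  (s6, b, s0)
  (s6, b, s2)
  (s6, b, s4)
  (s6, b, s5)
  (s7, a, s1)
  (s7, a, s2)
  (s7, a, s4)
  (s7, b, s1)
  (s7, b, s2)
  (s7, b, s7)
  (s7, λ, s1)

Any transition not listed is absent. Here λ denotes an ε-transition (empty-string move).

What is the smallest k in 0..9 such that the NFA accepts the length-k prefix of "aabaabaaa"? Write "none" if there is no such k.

Start in {s0}.
Read 'a': s0→{s3}; now {s3}.
Read 'a': s3→∅; now ∅.
The set is empty and remains empty for the remaining 7 symbols.
No reachable set along the way intersects F.

none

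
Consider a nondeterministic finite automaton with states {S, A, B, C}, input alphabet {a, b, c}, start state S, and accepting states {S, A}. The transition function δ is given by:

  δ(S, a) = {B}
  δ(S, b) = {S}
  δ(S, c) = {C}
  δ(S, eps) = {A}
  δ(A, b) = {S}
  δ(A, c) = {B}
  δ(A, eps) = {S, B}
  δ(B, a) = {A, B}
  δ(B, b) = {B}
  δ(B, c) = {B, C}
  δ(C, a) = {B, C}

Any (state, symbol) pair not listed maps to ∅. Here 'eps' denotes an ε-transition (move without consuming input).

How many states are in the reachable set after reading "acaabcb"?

Start: ε-closure({S}) = {S, A, B}.
Read 'a': S→{B}, A→∅, B→{A, B}; union {A, B}; ε-closure = {S, A, B}.
Read 'c': S→{C}, A→{B}, B→{B, C}; now {B, C}.
Read 'a': B→{A, B}, C→{B, C}; union {A, B, C}; ε-closure = {S, A, B, C}.
Read 'a': S→{B}, A→∅, B→{A, B}, C→{B, C}; union {A, B, C}; ε-closure = {S, A, B, C}.
Read 'b': S→{S}, A→{S}, B→{B}, C→∅; union {S, B}; ε-closure = {S, A, B}.
Read 'c': S→{C}, A→{B}, B→{B, C}; now {B, C}.
Read 'b': B→{B}, C→∅; now {B}.
That set has 1 state.

1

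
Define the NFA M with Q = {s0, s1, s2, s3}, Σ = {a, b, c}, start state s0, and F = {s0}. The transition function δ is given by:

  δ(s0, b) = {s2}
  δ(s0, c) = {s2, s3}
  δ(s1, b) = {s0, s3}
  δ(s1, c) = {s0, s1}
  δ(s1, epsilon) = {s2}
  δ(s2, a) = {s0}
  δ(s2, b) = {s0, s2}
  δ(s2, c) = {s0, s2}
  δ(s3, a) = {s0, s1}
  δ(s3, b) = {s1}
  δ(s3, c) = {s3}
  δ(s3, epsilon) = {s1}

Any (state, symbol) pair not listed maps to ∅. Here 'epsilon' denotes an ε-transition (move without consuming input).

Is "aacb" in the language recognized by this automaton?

Start in {s0}.
Read 'a': s0→∅; now ∅.
The set is empty and remains empty for the remaining 3 symbols.
The final set ∅ contains no accepting state.

No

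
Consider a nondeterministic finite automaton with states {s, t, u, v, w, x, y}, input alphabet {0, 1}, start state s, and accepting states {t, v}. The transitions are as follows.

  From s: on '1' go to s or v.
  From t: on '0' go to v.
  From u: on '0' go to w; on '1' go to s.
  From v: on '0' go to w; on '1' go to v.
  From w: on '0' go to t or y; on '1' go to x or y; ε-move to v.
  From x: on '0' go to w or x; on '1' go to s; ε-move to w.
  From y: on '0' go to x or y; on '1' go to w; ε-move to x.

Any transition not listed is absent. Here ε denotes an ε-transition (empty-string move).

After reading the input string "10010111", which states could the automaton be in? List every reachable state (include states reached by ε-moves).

{s, v, w, x, y}

Start in {s}.
Read '1': {s} → {s, v}.
Read '0': {s, v} → {v, w}.
Read '0': {v, w} → {t, v, w, x, y}.
Read '1': {t, v, w, x, y} → {s, v, w, x, y}.
Read '0': {s, v, w, x, y} → {t, v, w, x, y}.
Read '1': {t, v, w, x, y} → {s, v, w, x, y}.
Read '1': {s, v, w, x, y} → {s, v, w, x, y}.
Read '1': {s, v, w, x, y} → {s, v, w, x, y}.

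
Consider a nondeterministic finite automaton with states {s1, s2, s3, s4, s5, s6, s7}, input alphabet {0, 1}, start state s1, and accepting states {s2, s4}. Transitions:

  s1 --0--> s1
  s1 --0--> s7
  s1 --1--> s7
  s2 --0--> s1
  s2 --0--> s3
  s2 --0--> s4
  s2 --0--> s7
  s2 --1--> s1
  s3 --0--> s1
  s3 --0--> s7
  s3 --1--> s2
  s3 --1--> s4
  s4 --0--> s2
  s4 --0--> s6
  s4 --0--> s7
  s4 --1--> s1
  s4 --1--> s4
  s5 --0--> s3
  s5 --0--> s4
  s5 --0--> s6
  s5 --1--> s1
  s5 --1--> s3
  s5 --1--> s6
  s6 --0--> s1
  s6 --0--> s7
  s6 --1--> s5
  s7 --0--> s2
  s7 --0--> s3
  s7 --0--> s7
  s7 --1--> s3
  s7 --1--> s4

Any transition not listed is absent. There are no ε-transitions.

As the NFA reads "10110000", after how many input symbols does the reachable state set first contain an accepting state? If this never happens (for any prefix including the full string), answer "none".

Start in {s1}.
Read '1': s1→{s7}; now {s7}.
Read '0': s7→{s2, s3, s7}; now {s2, s3, s7}.
None of the earlier sets intersect F, but {s2, s3, s7} does.

2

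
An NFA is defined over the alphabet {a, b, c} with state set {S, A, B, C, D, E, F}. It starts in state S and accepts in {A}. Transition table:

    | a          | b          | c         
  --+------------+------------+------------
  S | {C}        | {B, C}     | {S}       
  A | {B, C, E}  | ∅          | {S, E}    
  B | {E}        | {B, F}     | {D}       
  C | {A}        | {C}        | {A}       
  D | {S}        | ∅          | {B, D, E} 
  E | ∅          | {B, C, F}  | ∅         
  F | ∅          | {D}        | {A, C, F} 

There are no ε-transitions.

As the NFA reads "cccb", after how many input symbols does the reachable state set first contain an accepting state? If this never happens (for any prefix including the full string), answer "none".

Start in {S}.
Read 'c': S→{S}; now {S}.
Read 'c': S→{S}; now {S}.
Read 'c': S→{S}; now {S}.
Read 'b': S→{B, C}; now {B, C}.
No reachable set along the way intersects F.

none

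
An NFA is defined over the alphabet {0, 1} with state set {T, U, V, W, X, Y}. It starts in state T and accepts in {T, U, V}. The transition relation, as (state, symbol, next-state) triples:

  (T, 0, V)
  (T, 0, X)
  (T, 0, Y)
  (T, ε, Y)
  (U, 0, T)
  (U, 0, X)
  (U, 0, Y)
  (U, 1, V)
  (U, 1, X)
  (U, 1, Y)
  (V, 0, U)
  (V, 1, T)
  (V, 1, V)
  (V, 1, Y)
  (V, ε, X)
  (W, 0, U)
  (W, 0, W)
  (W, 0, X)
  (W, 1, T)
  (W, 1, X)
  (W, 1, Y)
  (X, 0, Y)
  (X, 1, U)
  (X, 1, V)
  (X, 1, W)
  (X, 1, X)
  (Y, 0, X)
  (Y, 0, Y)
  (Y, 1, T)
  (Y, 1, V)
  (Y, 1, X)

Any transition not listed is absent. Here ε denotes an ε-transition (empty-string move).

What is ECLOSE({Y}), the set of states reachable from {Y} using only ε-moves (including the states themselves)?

Begin with {Y}.
No ε-moves leave this set, so the closure equals the set itself.

{Y}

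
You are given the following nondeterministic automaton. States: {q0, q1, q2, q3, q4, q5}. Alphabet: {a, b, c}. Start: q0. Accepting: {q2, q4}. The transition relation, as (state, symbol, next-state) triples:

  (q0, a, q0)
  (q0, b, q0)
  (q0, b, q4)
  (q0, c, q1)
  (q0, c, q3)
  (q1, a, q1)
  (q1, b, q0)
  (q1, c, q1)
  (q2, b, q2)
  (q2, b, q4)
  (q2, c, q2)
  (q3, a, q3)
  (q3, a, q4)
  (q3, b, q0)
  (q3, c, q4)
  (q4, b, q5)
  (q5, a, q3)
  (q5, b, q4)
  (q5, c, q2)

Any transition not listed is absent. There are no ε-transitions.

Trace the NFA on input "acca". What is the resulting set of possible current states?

Start in {q0}.
Read 'a': q0→{q0}; now {q0}.
Read 'c': q0→{q1, q3}; now {q1, q3}.
Read 'c': q1→{q1}, q3→{q4}; now {q1, q4}.
Read 'a': q1→{q1}, q4→∅; now {q1}.

{q1}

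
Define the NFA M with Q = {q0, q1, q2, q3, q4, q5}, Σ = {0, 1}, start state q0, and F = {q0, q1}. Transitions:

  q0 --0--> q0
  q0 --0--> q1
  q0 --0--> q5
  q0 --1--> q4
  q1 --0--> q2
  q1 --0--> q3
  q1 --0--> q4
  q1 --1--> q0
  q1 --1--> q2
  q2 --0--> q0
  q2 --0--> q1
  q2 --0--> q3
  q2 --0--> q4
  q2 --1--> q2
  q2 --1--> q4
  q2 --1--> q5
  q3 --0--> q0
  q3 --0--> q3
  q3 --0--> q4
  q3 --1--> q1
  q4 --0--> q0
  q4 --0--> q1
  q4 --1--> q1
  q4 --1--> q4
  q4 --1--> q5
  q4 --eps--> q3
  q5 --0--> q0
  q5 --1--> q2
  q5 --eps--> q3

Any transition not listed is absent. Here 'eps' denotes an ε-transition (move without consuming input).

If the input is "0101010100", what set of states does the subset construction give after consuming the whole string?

Start in {q0}.
Read '0': {q0} → {q0, q1, q3, q5}.
Read '1': {q0, q1, q3, q5} → {q0, q1, q2, q3, q4}.
Read '0': {q0, q1, q2, q3, q4} → {q0, q1, q2, q3, q4, q5}.
Read '1': {q0, q1, q2, q3, q4, q5} → {q0, q1, q2, q3, q4, q5}.
Read '0': {q0, q1, q2, q3, q4, q5} → {q0, q1, q2, q3, q4, q5}.
Read '1': {q0, q1, q2, q3, q4, q5} → {q0, q1, q2, q3, q4, q5}.
Read '0': {q0, q1, q2, q3, q4, q5} → {q0, q1, q2, q3, q4, q5}.
Read '1': {q0, q1, q2, q3, q4, q5} → {q0, q1, q2, q3, q4, q5}.
Read '0': {q0, q1, q2, q3, q4, q5} → {q0, q1, q2, q3, q4, q5}.
Read '0': {q0, q1, q2, q3, q4, q5} → {q0, q1, q2, q3, q4, q5}.

{q0, q1, q2, q3, q4, q5}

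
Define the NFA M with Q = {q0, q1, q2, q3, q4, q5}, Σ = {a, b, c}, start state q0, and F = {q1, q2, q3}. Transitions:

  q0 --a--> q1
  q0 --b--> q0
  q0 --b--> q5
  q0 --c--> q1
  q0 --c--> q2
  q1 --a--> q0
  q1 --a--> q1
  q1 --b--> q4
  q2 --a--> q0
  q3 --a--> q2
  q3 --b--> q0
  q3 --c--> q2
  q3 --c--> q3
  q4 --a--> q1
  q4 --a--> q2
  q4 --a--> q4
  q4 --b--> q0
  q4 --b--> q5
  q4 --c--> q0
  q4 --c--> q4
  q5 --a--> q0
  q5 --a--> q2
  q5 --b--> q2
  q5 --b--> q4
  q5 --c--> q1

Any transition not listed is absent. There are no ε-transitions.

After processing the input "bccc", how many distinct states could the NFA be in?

Start in {q0}.
Read 'b': {q0} → {q0, q5}.
Read 'c': {q0, q5} → {q1, q2}.
Read 'c': {q1, q2} → ∅.
The set is empty and remains empty for the remaining 1 symbol.
That set has 0 states.

0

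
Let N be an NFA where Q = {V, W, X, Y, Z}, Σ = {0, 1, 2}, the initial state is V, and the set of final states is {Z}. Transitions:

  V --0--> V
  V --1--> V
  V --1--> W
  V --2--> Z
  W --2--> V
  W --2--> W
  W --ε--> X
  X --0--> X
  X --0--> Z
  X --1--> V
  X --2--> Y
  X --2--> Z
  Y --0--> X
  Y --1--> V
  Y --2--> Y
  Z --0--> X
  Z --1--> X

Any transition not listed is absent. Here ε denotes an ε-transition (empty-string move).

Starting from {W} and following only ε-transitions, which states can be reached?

Begin with {W}.
ε-move W → X; add X.

{W, X}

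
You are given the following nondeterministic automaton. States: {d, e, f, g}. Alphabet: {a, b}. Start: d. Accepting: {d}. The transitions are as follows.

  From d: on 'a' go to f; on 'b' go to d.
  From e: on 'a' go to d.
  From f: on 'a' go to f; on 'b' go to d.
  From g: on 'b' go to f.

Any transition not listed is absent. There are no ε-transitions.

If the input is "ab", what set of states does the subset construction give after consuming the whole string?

{d}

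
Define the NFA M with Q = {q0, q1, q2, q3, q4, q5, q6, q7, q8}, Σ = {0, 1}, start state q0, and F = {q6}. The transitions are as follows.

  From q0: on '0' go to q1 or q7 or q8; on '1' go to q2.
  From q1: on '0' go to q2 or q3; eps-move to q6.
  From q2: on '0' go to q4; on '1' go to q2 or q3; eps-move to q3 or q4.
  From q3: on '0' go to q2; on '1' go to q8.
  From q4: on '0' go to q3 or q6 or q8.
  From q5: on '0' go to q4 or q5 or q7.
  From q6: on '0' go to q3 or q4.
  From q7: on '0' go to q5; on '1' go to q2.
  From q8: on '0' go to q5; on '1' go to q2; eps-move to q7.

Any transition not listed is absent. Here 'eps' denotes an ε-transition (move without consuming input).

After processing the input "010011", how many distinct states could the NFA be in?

5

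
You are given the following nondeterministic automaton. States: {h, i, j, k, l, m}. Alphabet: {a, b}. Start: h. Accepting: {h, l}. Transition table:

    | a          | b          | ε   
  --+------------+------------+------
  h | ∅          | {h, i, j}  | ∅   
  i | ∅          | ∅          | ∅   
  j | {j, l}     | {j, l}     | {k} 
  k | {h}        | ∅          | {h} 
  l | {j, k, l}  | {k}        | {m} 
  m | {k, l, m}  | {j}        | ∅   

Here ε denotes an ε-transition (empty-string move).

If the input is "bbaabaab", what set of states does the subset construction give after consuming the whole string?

Start in {h}.
Read 'b': {h} → {h, i, j, k}.
Read 'b': {h, i, j, k} → {h, i, j, k, l, m}.
Read 'a': {h, i, j, k, l, m} → {h, j, k, l, m}.
Read 'a': {h, j, k, l, m} → {h, j, k, l, m}.
Read 'b': {h, j, k, l, m} → {h, i, j, k, l, m}.
Read 'a': {h, i, j, k, l, m} → {h, j, k, l, m}.
Read 'a': {h, j, k, l, m} → {h, j, k, l, m}.
Read 'b': {h, j, k, l, m} → {h, i, j, k, l, m}.

{h, i, j, k, l, m}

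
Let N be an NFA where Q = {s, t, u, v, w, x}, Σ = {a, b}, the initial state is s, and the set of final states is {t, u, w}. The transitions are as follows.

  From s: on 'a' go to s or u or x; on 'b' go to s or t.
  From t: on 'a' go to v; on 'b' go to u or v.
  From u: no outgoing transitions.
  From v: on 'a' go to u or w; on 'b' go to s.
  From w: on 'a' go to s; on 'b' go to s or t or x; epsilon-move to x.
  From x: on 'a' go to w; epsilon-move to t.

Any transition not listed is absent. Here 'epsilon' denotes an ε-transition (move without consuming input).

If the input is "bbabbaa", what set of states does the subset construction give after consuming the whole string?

Start in {s}.
Read 'b': {s} → {s, t}.
Read 'b': {s, t} → {s, t, u, v}.
Read 'a': {s, t, u, v} → {s, t, u, v, w, x}.
Read 'b': {s, t, u, v, w, x} → {s, t, u, v, x}.
Read 'b': {s, t, u, v, x} → {s, t, u, v}.
Read 'a': {s, t, u, v} → {s, t, u, v, w, x}.
Read 'a': {s, t, u, v, w, x} → {s, t, u, v, w, x}.

{s, t, u, v, w, x}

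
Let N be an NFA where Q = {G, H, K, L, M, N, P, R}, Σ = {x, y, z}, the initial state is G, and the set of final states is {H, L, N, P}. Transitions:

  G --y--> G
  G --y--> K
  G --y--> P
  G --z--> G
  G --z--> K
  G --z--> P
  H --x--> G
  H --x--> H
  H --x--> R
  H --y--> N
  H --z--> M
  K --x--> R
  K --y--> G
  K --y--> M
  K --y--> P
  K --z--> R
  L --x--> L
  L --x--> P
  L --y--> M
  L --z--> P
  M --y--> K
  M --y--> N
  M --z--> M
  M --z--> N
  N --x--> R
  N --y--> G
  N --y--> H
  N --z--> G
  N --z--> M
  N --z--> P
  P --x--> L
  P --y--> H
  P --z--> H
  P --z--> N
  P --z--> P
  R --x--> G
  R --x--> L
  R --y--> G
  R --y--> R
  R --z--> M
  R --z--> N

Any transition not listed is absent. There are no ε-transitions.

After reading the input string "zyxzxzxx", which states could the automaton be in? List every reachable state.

{G, L, P}

Start in {G}.
Read 'z': {G} → {G, K, P}.
Read 'y': {G, K, P} → {G, H, K, M, P}.
Read 'x': {G, H, K, M, P} → {G, H, L, R}.
Read 'z': {G, H, L, R} → {G, K, M, N, P}.
Read 'x': {G, K, M, N, P} → {L, R}.
Read 'z': {L, R} → {M, N, P}.
Read 'x': {M, N, P} → {L, R}.
Read 'x': {L, R} → {G, L, P}.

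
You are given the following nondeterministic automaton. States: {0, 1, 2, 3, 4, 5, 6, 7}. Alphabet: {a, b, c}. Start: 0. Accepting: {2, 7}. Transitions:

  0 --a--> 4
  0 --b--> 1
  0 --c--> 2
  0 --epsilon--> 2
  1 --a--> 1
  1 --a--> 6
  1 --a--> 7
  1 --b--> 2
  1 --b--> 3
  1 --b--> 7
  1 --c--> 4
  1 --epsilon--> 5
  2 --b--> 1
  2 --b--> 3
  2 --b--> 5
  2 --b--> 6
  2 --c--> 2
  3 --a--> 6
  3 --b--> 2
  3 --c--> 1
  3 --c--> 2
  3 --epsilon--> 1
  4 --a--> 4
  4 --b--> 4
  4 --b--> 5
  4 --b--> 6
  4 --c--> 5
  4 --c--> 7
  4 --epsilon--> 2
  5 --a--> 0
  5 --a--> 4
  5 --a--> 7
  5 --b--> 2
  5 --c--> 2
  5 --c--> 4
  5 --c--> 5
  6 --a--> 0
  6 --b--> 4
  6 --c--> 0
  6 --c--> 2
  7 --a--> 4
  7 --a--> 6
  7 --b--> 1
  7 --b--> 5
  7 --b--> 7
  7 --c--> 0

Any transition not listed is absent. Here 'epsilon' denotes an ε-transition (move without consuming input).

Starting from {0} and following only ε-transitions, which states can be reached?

Begin with {0}.
ε-move 0 → 2; add 2.

{0, 2}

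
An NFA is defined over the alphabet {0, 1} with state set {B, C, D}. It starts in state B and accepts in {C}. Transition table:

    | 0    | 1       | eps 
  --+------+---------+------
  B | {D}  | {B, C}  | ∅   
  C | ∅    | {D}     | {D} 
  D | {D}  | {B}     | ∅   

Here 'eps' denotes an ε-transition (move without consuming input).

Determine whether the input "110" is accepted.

Start in {B}.
Read '1': B→{B, C}; union {B, C}; ε-closure = {B, C, D}.
Read '1': B→{B, C}, C→{D}, D→{B}; now {B, C, D}.
Read '0': B→{D}, C→∅, D→{D}; now {D}.
The final set {D} contains no accepting state.

No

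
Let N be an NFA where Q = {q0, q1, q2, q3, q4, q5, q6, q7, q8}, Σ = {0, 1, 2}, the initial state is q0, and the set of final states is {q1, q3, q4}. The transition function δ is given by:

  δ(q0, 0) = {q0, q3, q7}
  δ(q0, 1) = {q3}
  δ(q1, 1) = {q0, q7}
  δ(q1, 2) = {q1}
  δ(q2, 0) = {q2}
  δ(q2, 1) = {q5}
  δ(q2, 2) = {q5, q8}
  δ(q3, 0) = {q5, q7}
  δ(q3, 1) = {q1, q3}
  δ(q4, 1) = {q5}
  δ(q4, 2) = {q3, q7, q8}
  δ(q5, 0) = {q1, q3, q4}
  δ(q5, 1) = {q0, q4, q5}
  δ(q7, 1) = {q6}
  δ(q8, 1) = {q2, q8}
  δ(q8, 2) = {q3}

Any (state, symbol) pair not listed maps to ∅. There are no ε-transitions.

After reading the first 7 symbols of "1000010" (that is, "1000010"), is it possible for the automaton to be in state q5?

Start in {q0}.
Read '1': q0→{q3}; now {q3}.
Read '0': q3→{q5, q7}; now {q5, q7}.
Read '0': q5→{q1, q3, q4}, q7→∅; now {q1, q3, q4}.
Read '0': q1→∅, q3→{q5, q7}, q4→∅; now {q5, q7}.
Read '0': q5→{q1, q3, q4}, q7→∅; now {q1, q3, q4}.
Read '1': q1→{q0, q7}, q3→{q1, q3}, q4→{q5}; now {q0, q1, q3, q5, q7}.
Read '0': q0→{q0, q3, q7}, q1→∅, q3→{q5, q7}, q5→{q1, q3, q4}, q7→∅; now {q0, q1, q3, q4, q5, q7}.
State q5 is in {q0, q1, q3, q4, q5, q7}.

Yes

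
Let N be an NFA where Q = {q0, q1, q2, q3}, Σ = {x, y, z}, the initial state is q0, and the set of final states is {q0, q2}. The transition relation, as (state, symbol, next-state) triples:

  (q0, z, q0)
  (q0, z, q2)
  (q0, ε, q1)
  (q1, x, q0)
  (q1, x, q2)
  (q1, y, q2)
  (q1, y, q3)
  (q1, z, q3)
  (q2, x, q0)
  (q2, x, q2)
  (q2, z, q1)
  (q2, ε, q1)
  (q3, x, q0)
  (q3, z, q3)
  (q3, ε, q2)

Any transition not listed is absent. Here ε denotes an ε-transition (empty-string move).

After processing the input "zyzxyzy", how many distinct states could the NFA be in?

3

Start: ε-closure({q0}) = {q0, q1}.
Read 'z': q0→{q0, q2}, q1→{q3}; union {q0, q2, q3}; ε-closure = {q0, q1, q2, q3}.
Read 'y': q0→∅, q1→{q2, q3}, q2→∅, q3→∅; union {q2, q3}; ε-closure = {q1, q2, q3}.
Read 'z': q1→{q3}, q2→{q1}, q3→{q3}; union {q1, q3}; ε-closure = {q1, q2, q3}.
Read 'x': q1→{q0, q2}, q2→{q0, q2}, q3→{q0}; union {q0, q2}; ε-closure = {q0, q1, q2}.
Read 'y': q0→∅, q1→{q2, q3}, q2→∅; union {q2, q3}; ε-closure = {q1, q2, q3}.
Read 'z': q1→{q3}, q2→{q1}, q3→{q3}; union {q1, q3}; ε-closure = {q1, q2, q3}.
Read 'y': q1→{q2, q3}, q2→∅, q3→∅; union {q2, q3}; ε-closure = {q1, q2, q3}.
That set has 3 states.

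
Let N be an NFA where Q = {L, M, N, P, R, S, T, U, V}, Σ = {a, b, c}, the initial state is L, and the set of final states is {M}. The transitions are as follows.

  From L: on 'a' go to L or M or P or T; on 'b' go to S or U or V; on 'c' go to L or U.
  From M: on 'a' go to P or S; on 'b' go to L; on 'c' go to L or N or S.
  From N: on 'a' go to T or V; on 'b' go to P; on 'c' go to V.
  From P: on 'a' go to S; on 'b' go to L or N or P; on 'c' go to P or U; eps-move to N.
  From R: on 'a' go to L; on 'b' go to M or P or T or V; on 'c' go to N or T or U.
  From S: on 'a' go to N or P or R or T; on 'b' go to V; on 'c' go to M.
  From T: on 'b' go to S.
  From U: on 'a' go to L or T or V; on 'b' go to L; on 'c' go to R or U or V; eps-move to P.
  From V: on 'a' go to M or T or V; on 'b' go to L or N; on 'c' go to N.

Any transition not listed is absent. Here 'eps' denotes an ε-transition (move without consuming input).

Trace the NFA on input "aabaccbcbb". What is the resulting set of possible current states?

{L, N, P, S, U, V}

Start in {L}.
Read 'a': L→{L, M, P, T}; union {L, M, P, T}; ε-closure = {L, M, N, P, T}.
Read 'a': L→{L, M, P, T}, M→{P, S}, N→{T, V}, P→{S}, T→∅; union {L, M, P, S, T, V}; ε-closure = {L, M, N, P, S, T, V}.
Read 'b': L→{S, U, V}, M→{L}, N→{P}, P→{L, N, P}, S→{V}, T→{S}, V→{L, N}; now {L, N, P, S, U, V}.
Read 'a': L→{L, M, P, T}, N→{T, V}, P→{S}, S→{N, P, R, T}, U→{L, T, V}, V→{M, T, V}; now {L, M, N, P, R, S, T, V}.
Read 'c': L→{L, U}, M→{L, N, S}, N→{V}, P→{P, U}, R→{N, T, U}, S→{M}, T→∅, V→{N}; now {L, M, N, P, S, T, U, V}.
Read 'c': L→{L, U}, M→{L, N, S}, N→{V}, P→{P, U}, S→{M}, T→∅, U→{R, U, V}, V→{N}; now {L, M, N, P, R, S, U, V}.
Read 'b': L→{S, U, V}, M→{L}, N→{P}, P→{L, N, P}, R→{M, P, T, V}, S→{V}, U→{L}, V→{L, N}; now {L, M, N, P, S, T, U, V}.
Read 'c': L→{L, U}, M→{L, N, S}, N→{V}, P→{P, U}, S→{M}, T→∅, U→{R, U, V}, V→{N}; now {L, M, N, P, R, S, U, V}.
Read 'b': L→{S, U, V}, M→{L}, N→{P}, P→{L, N, P}, R→{M, P, T, V}, S→{V}, U→{L}, V→{L, N}; now {L, M, N, P, S, T, U, V}.
Read 'b': L→{S, U, V}, M→{L}, N→{P}, P→{L, N, P}, S→{V}, T→{S}, U→{L}, V→{L, N}; now {L, N, P, S, U, V}.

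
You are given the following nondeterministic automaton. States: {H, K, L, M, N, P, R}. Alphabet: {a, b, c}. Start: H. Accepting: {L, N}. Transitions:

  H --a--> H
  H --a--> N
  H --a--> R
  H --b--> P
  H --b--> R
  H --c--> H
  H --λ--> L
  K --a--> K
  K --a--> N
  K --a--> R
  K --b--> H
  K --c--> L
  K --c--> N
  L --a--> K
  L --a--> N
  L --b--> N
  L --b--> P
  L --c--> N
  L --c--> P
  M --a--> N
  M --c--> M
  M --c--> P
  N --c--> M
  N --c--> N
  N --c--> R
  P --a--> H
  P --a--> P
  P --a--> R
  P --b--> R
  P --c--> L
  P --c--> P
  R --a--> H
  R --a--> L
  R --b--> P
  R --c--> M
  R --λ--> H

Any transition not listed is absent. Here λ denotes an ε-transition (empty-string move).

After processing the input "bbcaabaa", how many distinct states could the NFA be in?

6

Start: ε-closure({H}) = {H, L}.
Read 'b': H→{P, R}, L→{N, P}; union {N, P, R}; ε-closure = {H, L, N, P, R}.
Read 'b': H→{P, R}, L→{N, P}, N→∅, P→{R}, R→{P}; union {N, P, R}; ε-closure = {H, L, N, P, R}.
Read 'c': H→{H}, L→{N, P}, N→{M, N, R}, P→{L, P}, R→{M}; now {H, L, M, N, P, R}.
Read 'a': H→{H, N, R}, L→{K, N}, M→{N}, N→∅, P→{H, P, R}, R→{H, L}; now {H, K, L, N, P, R}.
Read 'a': H→{H, N, R}, K→{K, N, R}, L→{K, N}, N→∅, P→{H, P, R}, R→{H, L}; now {H, K, L, N, P, R}.
Read 'b': H→{P, R}, K→{H}, L→{N, P}, N→∅, P→{R}, R→{P}; union {H, N, P, R}; ε-closure = {H, L, N, P, R}.
Read 'a': H→{H, N, R}, L→{K, N}, N→∅, P→{H, P, R}, R→{H, L}; now {H, K, L, N, P, R}.
Read 'a': H→{H, N, R}, K→{K, N, R}, L→{K, N}, N→∅, P→{H, P, R}, R→{H, L}; now {H, K, L, N, P, R}.
That set has 6 states.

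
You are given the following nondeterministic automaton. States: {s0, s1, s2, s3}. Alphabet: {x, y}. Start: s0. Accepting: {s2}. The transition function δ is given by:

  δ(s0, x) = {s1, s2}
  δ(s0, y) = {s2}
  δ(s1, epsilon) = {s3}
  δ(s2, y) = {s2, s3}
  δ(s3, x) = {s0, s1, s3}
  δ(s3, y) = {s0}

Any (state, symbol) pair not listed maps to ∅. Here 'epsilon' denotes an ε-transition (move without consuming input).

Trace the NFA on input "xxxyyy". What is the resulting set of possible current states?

Start in {s0}.
Read 'x': s0→{s1, s2}; union {s1, s2}; ε-closure = {s1, s2, s3}.
Read 'x': s1→∅, s2→∅, s3→{s0, s1, s3}; now {s0, s1, s3}.
Read 'x': s0→{s1, s2}, s1→∅, s3→{s0, s1, s3}; now {s0, s1, s2, s3}.
Read 'y': s0→{s2}, s1→∅, s2→{s2, s3}, s3→{s0}; now {s0, s2, s3}.
Read 'y': s0→{s2}, s2→{s2, s3}, s3→{s0}; now {s0, s2, s3}.
Read 'y': s0→{s2}, s2→{s2, s3}, s3→{s0}; now {s0, s2, s3}.

{s0, s2, s3}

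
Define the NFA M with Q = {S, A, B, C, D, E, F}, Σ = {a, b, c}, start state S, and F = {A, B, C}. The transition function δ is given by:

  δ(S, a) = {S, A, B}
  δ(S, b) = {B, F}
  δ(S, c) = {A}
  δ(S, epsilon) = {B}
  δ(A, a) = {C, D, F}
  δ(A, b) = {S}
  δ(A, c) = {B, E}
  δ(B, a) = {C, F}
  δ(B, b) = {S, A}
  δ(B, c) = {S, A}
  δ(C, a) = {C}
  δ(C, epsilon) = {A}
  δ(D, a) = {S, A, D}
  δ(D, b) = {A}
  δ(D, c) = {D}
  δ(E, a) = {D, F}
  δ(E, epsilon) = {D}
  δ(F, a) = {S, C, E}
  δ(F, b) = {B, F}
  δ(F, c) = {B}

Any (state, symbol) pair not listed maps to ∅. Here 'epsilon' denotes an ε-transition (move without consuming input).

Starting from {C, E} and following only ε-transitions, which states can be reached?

{A, C, D, E}

Begin with {C, E}.
ε-move C → A; add A.
ε-move E → D; add D.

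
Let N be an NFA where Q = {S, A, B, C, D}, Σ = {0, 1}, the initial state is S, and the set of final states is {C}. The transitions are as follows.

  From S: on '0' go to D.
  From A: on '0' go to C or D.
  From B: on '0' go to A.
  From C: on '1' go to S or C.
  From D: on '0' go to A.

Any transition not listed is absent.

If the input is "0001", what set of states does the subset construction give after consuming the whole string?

Start in {S}.
Read '0': S→{D}; now {D}.
Read '0': D→{A}; now {A}.
Read '0': A→{C, D}; now {C, D}.
Read '1': C→{S, C}, D→∅; now {S, C}.

{S, C}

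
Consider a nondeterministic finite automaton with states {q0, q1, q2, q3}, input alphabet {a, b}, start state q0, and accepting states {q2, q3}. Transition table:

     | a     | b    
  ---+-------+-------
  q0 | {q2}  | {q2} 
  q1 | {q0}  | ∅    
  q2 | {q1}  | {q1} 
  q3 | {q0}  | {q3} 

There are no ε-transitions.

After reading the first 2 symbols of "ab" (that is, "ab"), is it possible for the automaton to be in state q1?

Start in {q0}.
Read 'a': {q0} → {q2}.
Read 'b': {q2} → {q1}.
State q1 is in {q1}.

Yes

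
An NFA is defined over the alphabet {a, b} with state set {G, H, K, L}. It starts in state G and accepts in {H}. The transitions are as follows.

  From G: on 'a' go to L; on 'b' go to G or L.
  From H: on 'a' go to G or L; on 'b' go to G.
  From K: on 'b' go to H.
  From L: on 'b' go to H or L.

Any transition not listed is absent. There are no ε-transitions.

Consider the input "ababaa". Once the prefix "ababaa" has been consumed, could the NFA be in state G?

Start in {G}.
Read 'a': {G} → {L}.
Read 'b': {L} → {H, L}.
Read 'a': {H, L} → {G, L}.
Read 'b': {G, L} → {G, H, L}.
Read 'a': {G, H, L} → {G, L}.
Read 'a': {G, L} → {L}.
State G is not in {L}.

No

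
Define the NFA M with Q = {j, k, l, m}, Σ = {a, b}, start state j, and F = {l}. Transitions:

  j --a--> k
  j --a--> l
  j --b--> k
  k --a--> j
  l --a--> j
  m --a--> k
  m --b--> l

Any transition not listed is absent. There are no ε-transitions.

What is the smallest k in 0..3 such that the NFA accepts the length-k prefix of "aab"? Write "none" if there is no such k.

1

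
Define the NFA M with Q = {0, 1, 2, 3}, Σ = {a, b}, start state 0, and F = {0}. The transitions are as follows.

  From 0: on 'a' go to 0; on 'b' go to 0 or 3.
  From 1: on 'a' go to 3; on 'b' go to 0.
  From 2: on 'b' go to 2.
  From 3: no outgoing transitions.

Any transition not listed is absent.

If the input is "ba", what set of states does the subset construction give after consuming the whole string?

Start in {0}.
Read 'b': 0→{0, 3}; now {0, 3}.
Read 'a': 0→{0}, 3→∅; now {0}.

{0}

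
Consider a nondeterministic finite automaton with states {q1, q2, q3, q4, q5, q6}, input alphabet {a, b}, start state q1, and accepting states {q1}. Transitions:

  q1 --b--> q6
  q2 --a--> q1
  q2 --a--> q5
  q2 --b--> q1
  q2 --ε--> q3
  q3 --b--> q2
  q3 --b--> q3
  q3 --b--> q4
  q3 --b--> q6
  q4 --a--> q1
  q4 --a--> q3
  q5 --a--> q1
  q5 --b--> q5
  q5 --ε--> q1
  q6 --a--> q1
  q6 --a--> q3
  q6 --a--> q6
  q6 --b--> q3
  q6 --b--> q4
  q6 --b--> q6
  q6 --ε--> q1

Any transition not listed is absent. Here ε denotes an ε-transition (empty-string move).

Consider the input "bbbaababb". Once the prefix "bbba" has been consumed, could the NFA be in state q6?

Start in {q1}.
Read 'b': q1→{q6}; union {q6}; ε-closure = {q1, q6}.
Read 'b': q1→{q6}, q6→{q3, q4, q6}; union {q3, q4, q6}; ε-closure = {q1, q3, q4, q6}.
Read 'b': q1→{q6}, q3→{q2, q3, q4, q6}, q4→∅, q6→{q3, q4, q6}; union {q2, q3, q4, q6}; ε-closure = {q1, q2, q3, q4, q6}.
Read 'a': q1→∅, q2→{q1, q5}, q3→∅, q4→{q1, q3}, q6→{q1, q3, q6}; now {q1, q3, q5, q6}.
State q6 is in {q1, q3, q5, q6}.

Yes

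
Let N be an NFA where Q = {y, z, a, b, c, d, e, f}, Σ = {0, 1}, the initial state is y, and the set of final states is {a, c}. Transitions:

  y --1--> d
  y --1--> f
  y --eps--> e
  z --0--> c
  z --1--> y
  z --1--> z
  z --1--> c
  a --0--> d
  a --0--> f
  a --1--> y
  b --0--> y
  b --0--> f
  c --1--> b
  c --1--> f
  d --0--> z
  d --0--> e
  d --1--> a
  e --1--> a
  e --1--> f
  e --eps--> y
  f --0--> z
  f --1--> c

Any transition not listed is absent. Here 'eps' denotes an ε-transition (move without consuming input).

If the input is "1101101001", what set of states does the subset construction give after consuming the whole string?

{y, z, a, b, c, d, e, f}

Start: ε-closure({y}) = {y, e}.
Read '1': y→{d, f}, e→{a, f}; now {a, d, f}.
Read '1': a→{y}, d→{a}, f→{c}; union {y, a, c}; ε-closure = {y, a, c, e}.
Read '0': y→∅, a→{d, f}, c→∅, e→∅; now {d, f}.
Read '1': d→{a}, f→{c}; now {a, c}.
Read '1': a→{y}, c→{b, f}; union {y, b, f}; ε-closure = {y, b, e, f}.
Read '0': y→∅, b→{y, f}, e→∅, f→{z}; union {y, z, f}; ε-closure = {y, z, e, f}.
Read '1': y→{d, f}, z→{y, z, c}, e→{a, f}, f→{c}; union {y, z, a, c, d, f}; ε-closure = {y, z, a, c, d, e, f}.
Read '0': y→∅, z→{c}, a→{d, f}, c→∅, d→{z, e}, e→∅, f→{z}; union {z, c, d, e, f}; ε-closure = {y, z, c, d, e, f}.
Read '0': y→∅, z→{c}, c→∅, d→{z, e}, e→∅, f→{z}; union {z, c, e}; ε-closure = {y, z, c, e}.
Read '1': y→{d, f}, z→{y, z, c}, c→{b, f}, e→{a, f}; union {y, z, a, b, c, d, f}; ε-closure = {y, z, a, b, c, d, e, f}.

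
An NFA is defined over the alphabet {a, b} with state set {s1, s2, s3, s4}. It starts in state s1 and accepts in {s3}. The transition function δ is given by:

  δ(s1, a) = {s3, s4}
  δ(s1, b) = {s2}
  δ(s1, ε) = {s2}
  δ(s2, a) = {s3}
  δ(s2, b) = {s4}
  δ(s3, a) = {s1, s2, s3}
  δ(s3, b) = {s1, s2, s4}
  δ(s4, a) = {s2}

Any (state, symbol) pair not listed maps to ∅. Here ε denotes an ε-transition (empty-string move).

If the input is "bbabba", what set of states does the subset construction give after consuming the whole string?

Start: ε-closure({s1}) = {s1, s2}.
Read 'b': s1→{s2}, s2→{s4}; now {s2, s4}.
Read 'b': s2→{s4}, s4→∅; now {s4}.
Read 'a': s4→{s2}; now {s2}.
Read 'b': s2→{s4}; now {s4}.
Read 'b': s4→∅; now ∅.
The set is empty and remains empty for the remaining 1 symbol.

∅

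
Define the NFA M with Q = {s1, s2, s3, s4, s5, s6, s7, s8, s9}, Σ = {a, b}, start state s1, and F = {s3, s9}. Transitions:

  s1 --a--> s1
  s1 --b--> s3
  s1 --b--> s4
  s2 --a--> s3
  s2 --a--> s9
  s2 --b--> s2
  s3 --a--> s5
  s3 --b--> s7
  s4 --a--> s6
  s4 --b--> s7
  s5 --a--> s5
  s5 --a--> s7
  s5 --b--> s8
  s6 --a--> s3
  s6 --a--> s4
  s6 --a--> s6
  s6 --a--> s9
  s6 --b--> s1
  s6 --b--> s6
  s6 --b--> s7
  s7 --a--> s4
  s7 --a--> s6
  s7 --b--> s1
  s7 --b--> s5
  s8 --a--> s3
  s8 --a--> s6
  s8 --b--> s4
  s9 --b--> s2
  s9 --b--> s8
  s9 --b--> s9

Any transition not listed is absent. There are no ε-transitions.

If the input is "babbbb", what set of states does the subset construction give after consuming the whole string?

Start in {s1}.
Read 'b': s1→{s3, s4}; now {s3, s4}.
Read 'a': s3→{s5}, s4→{s6}; now {s5, s6}.
Read 'b': s5→{s8}, s6→{s1, s6, s7}; now {s1, s6, s7, s8}.
Read 'b': s1→{s3, s4}, s6→{s1, s6, s7}, s7→{s1, s5}, s8→{s4}; now {s1, s3, s4, s5, s6, s7}.
Read 'b': s1→{s3, s4}, s3→{s7}, s4→{s7}, s5→{s8}, s6→{s1, s6, s7}, s7→{s1, s5}; now {s1, s3, s4, s5, s6, s7, s8}.
Read 'b': s1→{s3, s4}, s3→{s7}, s4→{s7}, s5→{s8}, s6→{s1, s6, s7}, s7→{s1, s5}, s8→{s4}; now {s1, s3, s4, s5, s6, s7, s8}.

{s1, s3, s4, s5, s6, s7, s8}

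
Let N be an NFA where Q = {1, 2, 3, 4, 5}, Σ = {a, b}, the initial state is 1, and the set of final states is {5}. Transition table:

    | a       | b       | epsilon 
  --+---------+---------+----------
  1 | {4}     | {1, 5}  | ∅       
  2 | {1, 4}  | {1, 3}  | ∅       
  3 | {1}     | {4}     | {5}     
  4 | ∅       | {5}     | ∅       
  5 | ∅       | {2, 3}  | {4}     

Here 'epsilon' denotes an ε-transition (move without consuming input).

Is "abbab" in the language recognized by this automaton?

Yes

Start in {1}.
Read 'a': 1→{4}; now {4}.
Read 'b': 4→{5}; union {5}; ε-closure = {4, 5}.
Read 'b': 4→{5}, 5→{2, 3}; union {2, 3, 5}; ε-closure = {2, 3, 4, 5}.
Read 'a': 2→{1, 4}, 3→{1}, 4→∅, 5→∅; now {1, 4}.
Read 'b': 1→{1, 5}, 4→{5}; union {1, 5}; ε-closure = {1, 4, 5}.
The final set {1, 4, 5} contains the accepting state 5.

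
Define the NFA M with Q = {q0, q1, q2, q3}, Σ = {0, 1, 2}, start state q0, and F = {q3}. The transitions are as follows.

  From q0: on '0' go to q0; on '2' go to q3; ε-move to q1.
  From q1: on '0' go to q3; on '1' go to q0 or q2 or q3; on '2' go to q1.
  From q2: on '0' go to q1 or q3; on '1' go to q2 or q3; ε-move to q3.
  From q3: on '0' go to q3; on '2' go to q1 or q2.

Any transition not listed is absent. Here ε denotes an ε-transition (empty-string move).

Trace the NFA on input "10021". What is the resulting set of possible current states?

{q0, q1, q2, q3}

Start: ε-closure({q0}) = {q0, q1}.
Read '1': q0→∅, q1→{q0, q2, q3}; union {q0, q2, q3}; ε-closure = {q0, q1, q2, q3}.
Read '0': q0→{q0}, q1→{q3}, q2→{q1, q3}, q3→{q3}; now {q0, q1, q3}.
Read '0': q0→{q0}, q1→{q3}, q3→{q3}; union {q0, q3}; ε-closure = {q0, q1, q3}.
Read '2': q0→{q3}, q1→{q1}, q3→{q1, q2}; now {q1, q2, q3}.
Read '1': q1→{q0, q2, q3}, q2→{q2, q3}, q3→∅; union {q0, q2, q3}; ε-closure = {q0, q1, q2, q3}.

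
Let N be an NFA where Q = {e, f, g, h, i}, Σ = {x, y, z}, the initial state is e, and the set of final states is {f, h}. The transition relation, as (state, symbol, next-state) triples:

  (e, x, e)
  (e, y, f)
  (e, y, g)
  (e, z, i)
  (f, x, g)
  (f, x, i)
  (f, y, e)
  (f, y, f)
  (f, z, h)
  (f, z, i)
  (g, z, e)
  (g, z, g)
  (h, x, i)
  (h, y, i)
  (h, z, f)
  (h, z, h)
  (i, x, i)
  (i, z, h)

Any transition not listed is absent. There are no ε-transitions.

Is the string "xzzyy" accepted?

Start in {e}.
Read 'x': e→{e}; now {e}.
Read 'z': e→{i}; now {i}.
Read 'z': i→{h}; now {h}.
Read 'y': h→{i}; now {i}.
Read 'y': i→∅; now ∅.
The final set ∅ contains no accepting state.

No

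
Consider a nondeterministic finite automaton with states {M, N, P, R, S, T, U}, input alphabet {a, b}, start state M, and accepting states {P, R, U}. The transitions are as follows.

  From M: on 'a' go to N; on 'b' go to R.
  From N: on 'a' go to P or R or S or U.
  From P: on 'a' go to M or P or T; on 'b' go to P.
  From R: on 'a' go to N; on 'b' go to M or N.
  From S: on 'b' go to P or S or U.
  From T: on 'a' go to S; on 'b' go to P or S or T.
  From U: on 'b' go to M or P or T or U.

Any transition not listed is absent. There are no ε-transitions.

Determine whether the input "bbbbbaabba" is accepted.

Yes

Start in {M}.
Read 'b': M→{R}; now {R}.
Read 'b': R→{M, N}; now {M, N}.
Read 'b': M→{R}, N→∅; now {R}.
Read 'b': R→{M, N}; now {M, N}.
Read 'b': M→{R}, N→∅; now {R}.
Read 'a': R→{N}; now {N}.
Read 'a': N→{P, R, S, U}; now {P, R, S, U}.
Read 'b': P→{P}, R→{M, N}, S→{P, S, U}, U→{M, P, T, U}; now {M, N, P, S, T, U}.
Read 'b': M→{R}, N→∅, P→{P}, S→{P, S, U}, T→{P, S, T}, U→{M, P, T, U}; now {M, P, R, S, T, U}.
Read 'a': M→{N}, P→{M, P, T}, R→{N}, S→∅, T→{S}, U→∅; now {M, N, P, S, T}.
The final set {M, N, P, S, T} contains the accepting state P.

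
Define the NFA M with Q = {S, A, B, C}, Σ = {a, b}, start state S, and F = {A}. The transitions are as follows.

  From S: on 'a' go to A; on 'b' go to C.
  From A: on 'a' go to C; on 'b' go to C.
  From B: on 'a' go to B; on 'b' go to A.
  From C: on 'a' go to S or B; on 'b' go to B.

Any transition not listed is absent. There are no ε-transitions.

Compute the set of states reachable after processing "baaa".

{B, C}

Start in {S}.
Read 'b': {S} → {C}.
Read 'a': {C} → {S, B}.
Read 'a': {S, B} → {A, B}.
Read 'a': {A, B} → {B, C}.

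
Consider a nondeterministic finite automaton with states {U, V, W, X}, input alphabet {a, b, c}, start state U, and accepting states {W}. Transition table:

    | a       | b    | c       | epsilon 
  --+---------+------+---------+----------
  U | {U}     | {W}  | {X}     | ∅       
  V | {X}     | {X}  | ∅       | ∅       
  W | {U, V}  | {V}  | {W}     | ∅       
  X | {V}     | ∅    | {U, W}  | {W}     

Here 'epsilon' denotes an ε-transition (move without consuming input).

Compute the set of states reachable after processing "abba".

Start in {U}.
Read 'a': U→{U}; now {U}.
Read 'b': U→{W}; now {W}.
Read 'b': W→{V}; now {V}.
Read 'a': V→{X}; union {X}; ε-closure = {W, X}.

{W, X}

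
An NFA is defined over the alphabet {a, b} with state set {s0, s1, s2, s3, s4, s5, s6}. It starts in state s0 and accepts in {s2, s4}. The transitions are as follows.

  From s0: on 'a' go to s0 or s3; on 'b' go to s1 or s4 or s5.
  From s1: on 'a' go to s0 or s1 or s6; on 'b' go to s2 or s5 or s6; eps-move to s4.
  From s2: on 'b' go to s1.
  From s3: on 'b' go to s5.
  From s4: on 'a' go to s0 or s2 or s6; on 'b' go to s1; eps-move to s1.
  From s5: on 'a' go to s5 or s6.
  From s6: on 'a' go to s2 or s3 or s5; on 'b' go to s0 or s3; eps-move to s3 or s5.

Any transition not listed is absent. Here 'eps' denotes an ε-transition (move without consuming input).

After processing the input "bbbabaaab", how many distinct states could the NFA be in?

7

Start in {s0}.
Read 'b': s0→{s1, s4, s5}; now {s1, s4, s5}.
Read 'b': s1→{s2, s5, s6}, s4→{s1}, s5→∅; union {s1, s2, s5, s6}; ε-closure = {s1, s2, s3, s4, s5, s6}.
Read 'b': s1→{s2, s5, s6}, s2→{s1}, s3→{s5}, s4→{s1}, s5→∅, s6→{s0, s3}; union {s0, s1, s2, s3, s5, s6}; ε-closure = {s0, s1, s2, s3, s4, s5, s6}.
Read 'a': s0→{s0, s3}, s1→{s0, s1, s6}, s2→∅, s3→∅, s4→{s0, s2, s6}, s5→{s5, s6}, s6→{s2, s3, s5}; union {s0, s1, s2, s3, s5, s6}; ε-closure = {s0, s1, s2, s3, s4, s5, s6}.
Read 'b': s0→{s1, s4, s5}, s1→{s2, s5, s6}, s2→{s1}, s3→{s5}, s4→{s1}, s5→∅, s6→{s0, s3}; now {s0, s1, s2, s3, s4, s5, s6}.
Read 'a': s0→{s0, s3}, s1→{s0, s1, s6}, s2→∅, s3→∅, s4→{s0, s2, s6}, s5→{s5, s6}, s6→{s2, s3, s5}; union {s0, s1, s2, s3, s5, s6}; ε-closure = {s0, s1, s2, s3, s4, s5, s6}.
Read 'a': s0→{s0, s3}, s1→{s0, s1, s6}, s2→∅, s3→∅, s4→{s0, s2, s6}, s5→{s5, s6}, s6→{s2, s3, s5}; union {s0, s1, s2, s3, s5, s6}; ε-closure = {s0, s1, s2, s3, s4, s5, s6}.
Read 'a': s0→{s0, s3}, s1→{s0, s1, s6}, s2→∅, s3→∅, s4→{s0, s2, s6}, s5→{s5, s6}, s6→{s2, s3, s5}; union {s0, s1, s2, s3, s5, s6}; ε-closure = {s0, s1, s2, s3, s4, s5, s6}.
Read 'b': s0→{s1, s4, s5}, s1→{s2, s5, s6}, s2→{s1}, s3→{s5}, s4→{s1}, s5→∅, s6→{s0, s3}; now {s0, s1, s2, s3, s4, s5, s6}.
That set has 7 states.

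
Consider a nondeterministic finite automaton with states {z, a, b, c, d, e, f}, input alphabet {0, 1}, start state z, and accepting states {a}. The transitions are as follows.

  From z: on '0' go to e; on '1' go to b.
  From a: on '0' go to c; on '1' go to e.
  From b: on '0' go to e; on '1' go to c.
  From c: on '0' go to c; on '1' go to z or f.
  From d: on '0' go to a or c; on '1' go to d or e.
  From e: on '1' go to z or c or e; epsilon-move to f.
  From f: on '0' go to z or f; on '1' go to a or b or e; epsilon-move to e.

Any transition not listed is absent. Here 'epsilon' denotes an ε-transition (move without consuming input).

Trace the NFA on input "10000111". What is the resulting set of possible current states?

Start in {z}.
Read '1': z→{b}; now {b}.
Read '0': b→{e}; union {e}; ε-closure = {e, f}.
Read '0': e→∅, f→{z, f}; union {z, f}; ε-closure = {z, e, f}.
Read '0': z→{e}, e→∅, f→{z, f}; now {z, e, f}.
Read '0': z→{e}, e→∅, f→{z, f}; now {z, e, f}.
Read '1': z→{b}, e→{z, c, e}, f→{a, b, e}; union {z, a, b, c, e}; ε-closure = {z, a, b, c, e, f}.
Read '1': z→{b}, a→{e}, b→{c}, c→{z, f}, e→{z, c, e}, f→{a, b, e}; now {z, a, b, c, e, f}.
Read '1': z→{b}, a→{e}, b→{c}, c→{z, f}, e→{z, c, e}, f→{a, b, e}; now {z, a, b, c, e, f}.

{z, a, b, c, e, f}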